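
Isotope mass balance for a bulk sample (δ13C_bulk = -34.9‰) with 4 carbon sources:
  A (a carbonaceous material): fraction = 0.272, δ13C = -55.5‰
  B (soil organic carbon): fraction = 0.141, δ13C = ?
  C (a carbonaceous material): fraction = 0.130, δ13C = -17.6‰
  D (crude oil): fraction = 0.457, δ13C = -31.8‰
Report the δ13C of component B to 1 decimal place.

-21.2‰

Isotope mass balance: δ_bulk = Σ fᵢ·δᵢ.
-34.9 = 0.272×(-55.5) + 0.141×δ_B + 0.130×(-17.6) + 0.457×(-31.8)
0.141·δ_B = -34.9 − (-31.917) = -2.983
δ_B = -2.983 / 0.141 = -21.16‰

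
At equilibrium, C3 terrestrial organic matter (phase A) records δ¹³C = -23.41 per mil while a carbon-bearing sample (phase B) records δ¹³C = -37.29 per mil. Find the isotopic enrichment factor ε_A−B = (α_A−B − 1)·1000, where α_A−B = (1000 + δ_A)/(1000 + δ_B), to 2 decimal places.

α_A−B = (1000 + -23.41) / (1000 + -37.29) = 976.59 / 962.71 = 1.014418
ε_A−B = (1.014418 − 1) × 1000 = 14.418 per mil
(The approximation ε ≈ δ_A − δ_B would give 13.88 per mil.)

14.42 per mil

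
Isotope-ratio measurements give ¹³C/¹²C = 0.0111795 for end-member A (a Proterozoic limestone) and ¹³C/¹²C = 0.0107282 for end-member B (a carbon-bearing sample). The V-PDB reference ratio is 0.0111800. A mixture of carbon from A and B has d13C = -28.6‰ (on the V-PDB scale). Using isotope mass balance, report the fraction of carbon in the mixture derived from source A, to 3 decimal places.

0.293

δ_A = (0.0111795/0.0111800 − 1)×1000 = (0.999955 − 1)×1000 = -0.045‰
δ_B = (0.0107282/0.0111800 − 1)×1000 = (0.959589 − 1)×1000 = -40.411‰
f_A = (δ_mix − δ_B)/(δ_A − δ_B) = (-28.6 − (-40.411))/(-0.045 − (-40.411))
f_A = 11.811 / 40.367 = 0.2926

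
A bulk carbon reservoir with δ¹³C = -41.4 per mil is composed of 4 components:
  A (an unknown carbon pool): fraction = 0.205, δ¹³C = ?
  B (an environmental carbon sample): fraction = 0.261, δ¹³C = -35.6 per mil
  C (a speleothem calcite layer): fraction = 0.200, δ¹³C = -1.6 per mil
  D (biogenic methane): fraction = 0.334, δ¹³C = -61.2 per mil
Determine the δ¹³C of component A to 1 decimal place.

Isotope mass balance: δ_bulk = Σ fᵢ·δᵢ.
-41.4 = 0.205×δ_A + 0.261×(-35.6) + 0.200×(-1.6) + 0.334×(-61.2)
0.205·δ_A = -41.4 − (-30.052) = -11.348
δ_A = -11.348 / 0.205 = -55.35 per mil

-55.4 per mil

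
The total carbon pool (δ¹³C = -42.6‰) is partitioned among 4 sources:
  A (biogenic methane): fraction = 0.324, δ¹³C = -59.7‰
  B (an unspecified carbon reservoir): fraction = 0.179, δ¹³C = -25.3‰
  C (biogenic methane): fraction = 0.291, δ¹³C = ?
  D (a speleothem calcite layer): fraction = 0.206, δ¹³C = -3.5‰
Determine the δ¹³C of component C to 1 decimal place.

-61.9‰

Isotope mass balance: δ_bulk = Σ fᵢ·δᵢ.
-42.6 = 0.324×(-59.7) + 0.179×(-25.3) + 0.291×δ_C + 0.206×(-3.5)
0.291·δ_C = -42.6 − (-24.593) = -18.008
δ_C = -18.008 / 0.291 = -61.88‰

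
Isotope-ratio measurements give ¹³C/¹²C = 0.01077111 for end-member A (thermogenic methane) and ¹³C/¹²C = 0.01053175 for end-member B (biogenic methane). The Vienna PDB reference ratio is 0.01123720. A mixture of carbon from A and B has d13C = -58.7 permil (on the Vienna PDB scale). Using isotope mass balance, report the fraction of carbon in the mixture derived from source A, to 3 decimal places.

δ_A = (0.01077111/0.01123720 − 1)×1000 = (0.958523 − 1)×1000 = -41.477 permil
δ_B = (0.01053175/0.01123720 − 1)×1000 = (0.937222 − 1)×1000 = -62.778 permil
f_A = (δ_mix − δ_B)/(δ_A − δ_B) = (-58.7 − (-62.778))/(-41.477 − (-62.778))
f_A = 4.078 / 21.301 = 0.1915

0.191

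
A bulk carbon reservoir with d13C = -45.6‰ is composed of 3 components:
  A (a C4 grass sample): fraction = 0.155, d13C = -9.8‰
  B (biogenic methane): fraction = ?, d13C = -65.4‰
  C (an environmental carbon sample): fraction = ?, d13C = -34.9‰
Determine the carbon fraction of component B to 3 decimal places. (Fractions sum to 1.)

0.478

Let f_B and f_C be the unknown fractions; fractions sum to 1 so f_B + f_C = 0.845.
Mass balance: Σ fᵢ·δᵢ = δ_bulk ⇒ f_B·(-65.4) + f_C·(-34.9) = -45.6 − (-1.519) = -44.081
Substitute f_C = 0.845 − f_B:
f_B·(-65.4 − -34.9) = -44.081 − 0.845×(-34.9) = -14.591
f_B = -14.591 / -30.5 = 0.4784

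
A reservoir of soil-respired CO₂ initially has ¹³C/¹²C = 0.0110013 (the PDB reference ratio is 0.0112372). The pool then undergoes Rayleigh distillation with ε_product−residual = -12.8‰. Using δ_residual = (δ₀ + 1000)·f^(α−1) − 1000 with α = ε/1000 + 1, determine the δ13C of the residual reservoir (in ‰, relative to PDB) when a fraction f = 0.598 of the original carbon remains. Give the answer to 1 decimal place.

-14.5‰

δ₀ = (0.0110013/0.0112372 − 1)×1000 = (0.979007 − 1)×1000 = -20.993‰
α − 1 = ε/1000 = -0.0128
f^(α−1) = 0.598^(-0.0128) = 1.006603
δ_res = (-20.993 + 1000) × 1.006603 − 1000 = 985.472 − 1000 = -14.53‰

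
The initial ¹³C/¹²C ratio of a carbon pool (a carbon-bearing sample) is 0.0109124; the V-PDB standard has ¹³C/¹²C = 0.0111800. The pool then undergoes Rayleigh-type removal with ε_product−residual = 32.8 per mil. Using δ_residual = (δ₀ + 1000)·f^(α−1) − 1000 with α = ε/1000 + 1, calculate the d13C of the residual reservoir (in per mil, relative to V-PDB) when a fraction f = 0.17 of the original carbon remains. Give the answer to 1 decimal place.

-79.0 per mil

δ₀ = (0.0109124/0.0111800 − 1)×1000 = (0.976064 − 1)×1000 = -23.936 per mil
α − 1 = ε/1000 = 0.0328
f^(α−1) = 0.17^(0.0328) = 0.943537
δ_res = (-23.936 + 1000) × 0.943537 − 1000 = 920.952 − 1000 = -79.05 per mil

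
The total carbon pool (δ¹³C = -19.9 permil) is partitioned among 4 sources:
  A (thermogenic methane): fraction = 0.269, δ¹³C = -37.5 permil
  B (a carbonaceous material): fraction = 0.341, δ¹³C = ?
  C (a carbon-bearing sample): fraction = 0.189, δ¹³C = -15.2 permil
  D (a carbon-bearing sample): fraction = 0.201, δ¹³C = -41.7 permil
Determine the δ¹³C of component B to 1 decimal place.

Isotope mass balance: δ_bulk = Σ fᵢ·δᵢ.
-19.9 = 0.269×(-37.5) + 0.341×δ_B + 0.189×(-15.2) + 0.201×(-41.7)
0.341·δ_B = -19.9 − (-21.342) = 1.442
δ_B = 1.442 / 0.341 = 4.23 permil

4.2 permil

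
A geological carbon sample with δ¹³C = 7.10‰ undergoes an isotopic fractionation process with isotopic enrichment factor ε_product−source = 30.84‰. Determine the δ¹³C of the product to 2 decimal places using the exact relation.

Exactly, δ_product = (δ_source + 1000)·(ε/1000 + 1) − 1000.
δ_product = (7.10 + 1000) × (30.84/1000 + 1) − 1000
δ_product = 38.159‰

38.16‰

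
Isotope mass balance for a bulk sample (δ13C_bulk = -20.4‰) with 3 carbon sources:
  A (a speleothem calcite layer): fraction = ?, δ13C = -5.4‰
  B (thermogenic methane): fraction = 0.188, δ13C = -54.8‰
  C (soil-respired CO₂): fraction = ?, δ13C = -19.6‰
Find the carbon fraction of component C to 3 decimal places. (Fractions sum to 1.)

0.402

Let f_C and f_A be the unknown fractions; fractions sum to 1 so f_C + f_A = 0.812.
Mass balance: Σ fᵢ·δᵢ = δ_bulk ⇒ f_C·(-19.6) + f_A·(-5.4) = -20.4 − (-10.302) = -10.098
Substitute f_A = 0.812 − f_C:
f_C·(-19.6 − -5.4) = -10.098 − 0.812×(-5.4) = -5.713
f_C = -5.713 / -14.2 = 0.4023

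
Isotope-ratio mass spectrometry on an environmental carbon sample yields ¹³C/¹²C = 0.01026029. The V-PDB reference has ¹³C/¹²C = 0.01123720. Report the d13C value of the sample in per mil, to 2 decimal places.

-86.94 per mil

d13C = (R_sample / R_standard − 1) × 1000
R_sample / R_standard = 0.01026029 / 0.01123720 = 0.913065
d13C = (0.913065 − 1) × 1000 = -86.935 per mil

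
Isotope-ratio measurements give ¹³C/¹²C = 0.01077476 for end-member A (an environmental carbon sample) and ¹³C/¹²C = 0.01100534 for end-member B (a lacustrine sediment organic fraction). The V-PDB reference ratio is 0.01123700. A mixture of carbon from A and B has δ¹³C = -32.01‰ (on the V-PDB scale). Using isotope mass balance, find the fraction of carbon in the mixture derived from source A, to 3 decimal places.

0.555

δ_A = (0.01077476/0.01123700 − 1)×1000 = (0.958864 − 1)×1000 = -41.136‰
δ_B = (0.01100534/0.01123700 − 1)×1000 = (0.979384 − 1)×1000 = -20.616‰
f_A = (δ_mix − δ_B)/(δ_A − δ_B) = (-32.01 − (-20.616))/(-41.136 − (-20.616))
f_A = -11.394 / -20.520 = 0.5553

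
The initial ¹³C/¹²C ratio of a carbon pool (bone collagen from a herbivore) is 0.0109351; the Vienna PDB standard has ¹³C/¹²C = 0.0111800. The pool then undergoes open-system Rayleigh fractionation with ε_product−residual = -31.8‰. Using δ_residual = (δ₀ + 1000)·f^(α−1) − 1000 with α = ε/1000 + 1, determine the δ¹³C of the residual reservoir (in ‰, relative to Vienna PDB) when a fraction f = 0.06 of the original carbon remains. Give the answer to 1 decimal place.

δ₀ = (0.0109351/0.0111800 − 1)×1000 = (0.978095 − 1)×1000 = -21.905‰
α − 1 = ε/1000 = -0.0318
f^(α−1) = 0.06^(-0.0318) = 1.093591
δ_res = (-21.905 + 1000) × 1.093591 − 1000 = 1069.635 − 1000 = 69.64‰

69.6‰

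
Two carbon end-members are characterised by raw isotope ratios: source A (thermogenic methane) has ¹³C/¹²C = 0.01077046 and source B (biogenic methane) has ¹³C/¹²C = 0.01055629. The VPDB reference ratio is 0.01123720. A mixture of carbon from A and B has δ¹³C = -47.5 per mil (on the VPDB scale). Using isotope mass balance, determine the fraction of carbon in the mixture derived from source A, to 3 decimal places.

δ_A = (0.01077046/0.01123720 − 1)×1000 = (0.958465 − 1)×1000 = -41.535 per mil
δ_B = (0.01055629/0.01123720 − 1)×1000 = (0.939406 − 1)×1000 = -60.594 per mil
f_A = (δ_mix − δ_B)/(δ_A − δ_B) = (-47.5 − (-60.594))/(-41.535 − (-60.594))
f_A = 13.094 / 19.059 = 0.6870

0.687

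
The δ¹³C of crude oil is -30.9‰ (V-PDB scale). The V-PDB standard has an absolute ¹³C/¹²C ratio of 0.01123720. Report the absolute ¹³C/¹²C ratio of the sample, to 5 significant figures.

R_sample = R_standard × (δ¹³C/1000 + 1)
R_sample = 0.01123720 × (-30.9/1000 + 1) = 0.01123720 × 0.969100
R_sample = 0.0108900

0.010890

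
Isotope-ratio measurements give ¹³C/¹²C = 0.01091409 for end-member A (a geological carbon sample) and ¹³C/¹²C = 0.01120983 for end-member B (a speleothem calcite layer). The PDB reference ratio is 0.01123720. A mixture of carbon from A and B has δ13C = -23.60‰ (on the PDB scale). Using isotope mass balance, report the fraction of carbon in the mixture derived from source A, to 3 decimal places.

δ_A = (0.01091409/0.01123720 − 1)×1000 = (0.971246 − 1)×1000 = -28.754‰
δ_B = (0.01120983/0.01123720 − 1)×1000 = (0.997564 − 1)×1000 = -2.436‰
f_A = (δ_mix − δ_B)/(δ_A − δ_B) = (-23.60 − (-2.436))/(-28.754 − (-2.436))
f_A = -21.164 / -26.318 = 0.8042

0.804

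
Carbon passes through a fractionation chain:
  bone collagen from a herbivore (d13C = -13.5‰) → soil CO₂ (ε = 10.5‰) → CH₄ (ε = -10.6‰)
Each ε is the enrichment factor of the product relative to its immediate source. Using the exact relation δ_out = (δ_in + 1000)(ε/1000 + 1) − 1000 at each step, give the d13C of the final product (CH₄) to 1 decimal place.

-13.7‰

step 1: δ = (-13.50 + 1000)·(10.5/1000 + 1) − 1000 = -3.14‰
step 2: δ = (-3.14 + 1000)·(-10.6/1000 + 1) − 1000 = -13.71‰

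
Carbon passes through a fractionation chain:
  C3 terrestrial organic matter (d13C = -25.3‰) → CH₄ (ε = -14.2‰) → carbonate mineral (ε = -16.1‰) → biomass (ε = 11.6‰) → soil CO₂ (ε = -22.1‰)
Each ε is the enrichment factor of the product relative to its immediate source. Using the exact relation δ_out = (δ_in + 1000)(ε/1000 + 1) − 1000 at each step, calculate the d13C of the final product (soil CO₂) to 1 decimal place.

step 1: δ = (-25.30 + 1000)·(-14.2/1000 + 1) − 1000 = -39.14‰
step 2: δ = (-39.14 + 1000)·(-16.1/1000 + 1) − 1000 = -54.61‰
step 3: δ = (-54.61 + 1000)·(11.6/1000 + 1) − 1000 = -43.64‰
step 4: δ = (-43.64 + 1000)·(-22.1/1000 + 1) − 1000 = -64.78‰

-64.8‰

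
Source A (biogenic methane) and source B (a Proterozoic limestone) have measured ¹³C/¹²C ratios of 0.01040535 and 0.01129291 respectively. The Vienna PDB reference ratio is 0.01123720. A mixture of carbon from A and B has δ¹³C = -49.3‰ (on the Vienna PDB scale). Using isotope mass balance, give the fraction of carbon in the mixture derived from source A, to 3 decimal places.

0.687

δ_A = (0.01040535/0.01123720 − 1)×1000 = (0.925974 − 1)×1000 = -74.026‰
δ_B = (0.01129291/0.01123720 − 1)×1000 = (1.004958 − 1)×1000 = 4.958‰
f_A = (δ_mix − δ_B)/(δ_A − δ_B) = (-49.3 − (4.958))/(-74.026 − (4.958))
f_A = -54.258 / -78.984 = 0.6869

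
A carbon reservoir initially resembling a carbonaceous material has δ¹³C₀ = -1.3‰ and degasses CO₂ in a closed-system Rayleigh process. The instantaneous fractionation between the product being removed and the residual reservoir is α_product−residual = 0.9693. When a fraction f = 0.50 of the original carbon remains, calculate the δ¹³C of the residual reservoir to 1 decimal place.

Rayleigh residual: δ_res = (δ₀ + 1000)·f^(α−1) − 1000
α − 1 = -0.03070
f^(α−1) = 0.50^(-0.03070) = 1.021508
δ_res = (-1.3 + 1000) × 1.021508 − 1000 = 1020.180 − 1000 = 20.18‰

20.2‰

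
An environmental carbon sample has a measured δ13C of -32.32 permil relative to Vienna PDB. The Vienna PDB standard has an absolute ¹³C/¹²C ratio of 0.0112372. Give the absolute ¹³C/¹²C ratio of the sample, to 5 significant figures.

0.010874

R_sample = R_standard × (δ13C/1000 + 1)
R_sample = 0.0112372 × (-32.32/1000 + 1) = 0.0112372 × 0.967680
R_sample = 0.0108740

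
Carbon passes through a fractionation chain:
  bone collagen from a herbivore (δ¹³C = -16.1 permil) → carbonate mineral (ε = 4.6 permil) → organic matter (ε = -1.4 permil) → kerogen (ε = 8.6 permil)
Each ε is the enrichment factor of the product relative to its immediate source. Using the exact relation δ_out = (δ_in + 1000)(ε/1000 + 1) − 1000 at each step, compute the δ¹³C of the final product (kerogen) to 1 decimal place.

-4.5 permil

step 1: δ = (-16.10 + 1000)·(4.6/1000 + 1) − 1000 = -11.57 permil
step 2: δ = (-11.57 + 1000)·(-1.4/1000 + 1) − 1000 = -12.96 permil
step 3: δ = (-12.96 + 1000)·(8.6/1000 + 1) − 1000 = -4.47 permil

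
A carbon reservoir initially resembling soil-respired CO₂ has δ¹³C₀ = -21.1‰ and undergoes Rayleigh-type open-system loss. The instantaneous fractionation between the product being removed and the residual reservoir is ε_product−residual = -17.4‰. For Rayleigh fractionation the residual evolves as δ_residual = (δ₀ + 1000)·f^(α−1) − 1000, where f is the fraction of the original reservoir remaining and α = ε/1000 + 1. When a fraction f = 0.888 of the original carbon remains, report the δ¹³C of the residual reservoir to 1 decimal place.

-19.1‰

Rayleigh residual: δ_res = (δ₀ + 1000)·f^(α−1) − 1000
α = ε/1000 + 1 = 0.98260, so α − 1 = -0.01740
f^(α−1) = 0.888^(-0.01740) = 1.002069
δ_res = (-21.1 + 1000) × 1.002069 − 1000 = 980.925 − 1000 = -19.07‰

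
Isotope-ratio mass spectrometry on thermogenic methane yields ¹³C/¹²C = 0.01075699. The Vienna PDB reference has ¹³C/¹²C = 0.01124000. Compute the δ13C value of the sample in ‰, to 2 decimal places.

-42.97‰

δ13C = (R_sample / R_standard − 1) × 1000
R_sample / R_standard = 0.01075699 / 0.01124000 = 0.957028
δ13C = (0.957028 − 1) × 1000 = -42.972‰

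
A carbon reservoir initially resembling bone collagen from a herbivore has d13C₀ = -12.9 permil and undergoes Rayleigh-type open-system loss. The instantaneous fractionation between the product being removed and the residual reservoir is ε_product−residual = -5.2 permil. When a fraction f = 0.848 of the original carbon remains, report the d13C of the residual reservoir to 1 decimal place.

-12.1 permil

Rayleigh residual: δ_res = (δ₀ + 1000)·f^(α−1) − 1000
α = ε/1000 + 1 = 0.99480, so α − 1 = -0.00520
f^(α−1) = 0.848^(-0.00520) = 1.000858
δ_res = (-12.9 + 1000) × 1.000858 − 1000 = 987.947 − 1000 = -12.05 permil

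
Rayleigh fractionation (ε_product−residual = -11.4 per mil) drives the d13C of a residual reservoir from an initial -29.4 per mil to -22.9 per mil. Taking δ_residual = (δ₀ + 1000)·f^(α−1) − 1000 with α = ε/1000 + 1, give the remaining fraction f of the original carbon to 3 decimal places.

0.557

α − 1 = ε/1000 = -0.0114
(δ_res + 1000)/(δ₀ + 1000) = (-22.9 + 1000)/(-29.4 + 1000) = 977.1/970.6 = 1.006697
f = 1.006697^(1/-0.0114) = exp(ln(1.006697)/-0.0114) = exp(0.00667/-0.0114)
f = exp(-0.5855) = 0.5568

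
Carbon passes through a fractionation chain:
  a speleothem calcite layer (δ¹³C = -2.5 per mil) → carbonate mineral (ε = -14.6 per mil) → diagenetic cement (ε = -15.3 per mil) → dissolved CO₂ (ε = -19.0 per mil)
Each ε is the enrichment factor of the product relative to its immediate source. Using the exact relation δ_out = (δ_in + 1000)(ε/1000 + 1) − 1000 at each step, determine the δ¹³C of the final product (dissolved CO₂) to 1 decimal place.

-50.5 per mil

step 1: δ = (-2.50 + 1000)·(-14.6/1000 + 1) − 1000 = -17.06 per mil
step 2: δ = (-17.06 + 1000)·(-15.3/1000 + 1) − 1000 = -32.10 per mil
step 3: δ = (-32.10 + 1000)·(-19.0/1000 + 1) − 1000 = -50.49 per mil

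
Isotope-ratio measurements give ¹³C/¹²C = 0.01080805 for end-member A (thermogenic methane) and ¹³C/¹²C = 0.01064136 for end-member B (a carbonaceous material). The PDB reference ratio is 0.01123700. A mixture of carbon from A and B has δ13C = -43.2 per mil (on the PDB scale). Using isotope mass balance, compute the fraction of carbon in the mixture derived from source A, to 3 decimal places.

0.661

δ_A = (0.01080805/0.01123700 − 1)×1000 = (0.961827 − 1)×1000 = -38.173 per mil
δ_B = (0.01064136/0.01123700 − 1)×1000 = (0.946993 − 1)×1000 = -53.007 per mil
f_A = (δ_mix − δ_B)/(δ_A − δ_B) = (-43.2 − (-53.007))/(-38.173 − (-53.007))
f_A = 9.807 / 14.834 = 0.6611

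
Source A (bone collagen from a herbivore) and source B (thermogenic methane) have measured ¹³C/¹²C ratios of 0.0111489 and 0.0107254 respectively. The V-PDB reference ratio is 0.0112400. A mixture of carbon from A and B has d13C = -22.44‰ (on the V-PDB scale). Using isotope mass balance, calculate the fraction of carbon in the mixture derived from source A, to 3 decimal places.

0.620

δ_A = (0.0111489/0.0112400 − 1)×1000 = (0.991895 − 1)×1000 = -8.105‰
δ_B = (0.0107254/0.0112400 − 1)×1000 = (0.954217 − 1)×1000 = -45.783‰
f_A = (δ_mix − δ_B)/(δ_A − δ_B) = (-22.44 − (-45.783))/(-8.105 − (-45.783))
f_A = 23.343 / 37.678 = 0.6195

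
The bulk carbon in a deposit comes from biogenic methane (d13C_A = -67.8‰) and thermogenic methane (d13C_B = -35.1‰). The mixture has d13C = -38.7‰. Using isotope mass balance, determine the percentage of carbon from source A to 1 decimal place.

11.0%

δ_mix = f_A·δ_A + (1 − f_A)·δ_B  ⇒  f_A = (δ_mix − δ_B)/(δ_A − δ_B)
f_A = (-38.7 − (-35.1)) / (-67.8 − (-35.1))
f_A = -3.6 / -32.7 = 0.1101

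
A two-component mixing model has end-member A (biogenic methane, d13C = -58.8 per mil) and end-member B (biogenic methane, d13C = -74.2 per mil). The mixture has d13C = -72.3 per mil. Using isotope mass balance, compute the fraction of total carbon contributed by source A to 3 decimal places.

0.123

δ_mix = f_A·δ_A + (1 − f_A)·δ_B  ⇒  f_A = (δ_mix − δ_B)/(δ_A − δ_B)
f_A = (-72.3 − (-74.2)) / (-58.8 − (-74.2))
f_A = 1.9 / 15.4 = 0.1234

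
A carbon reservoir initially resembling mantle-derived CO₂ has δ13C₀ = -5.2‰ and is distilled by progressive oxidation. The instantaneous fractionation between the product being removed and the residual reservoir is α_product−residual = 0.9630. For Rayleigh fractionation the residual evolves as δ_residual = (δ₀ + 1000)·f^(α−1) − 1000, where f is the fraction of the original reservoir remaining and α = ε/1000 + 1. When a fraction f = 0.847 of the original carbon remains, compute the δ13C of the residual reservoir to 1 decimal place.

Rayleigh residual: δ_res = (δ₀ + 1000)·f^(α−1) − 1000
α − 1 = -0.03700
f^(α−1) = 0.847^(-0.03700) = 1.006163
δ_res = (-5.2 + 1000) × 1.006163 − 1000 = 1000.931 − 1000 = 0.93‰

0.9‰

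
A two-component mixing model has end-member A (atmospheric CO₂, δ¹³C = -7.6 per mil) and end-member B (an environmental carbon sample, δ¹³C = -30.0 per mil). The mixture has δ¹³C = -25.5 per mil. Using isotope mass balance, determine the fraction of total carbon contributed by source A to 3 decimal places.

δ_mix = f_A·δ_A + (1 − f_A)·δ_B  ⇒  f_A = (δ_mix − δ_B)/(δ_A − δ_B)
f_A = (-25.5 − (-30.0)) / (-7.6 − (-30.0))
f_A = 4.5 / 22.4 = 0.2009

0.201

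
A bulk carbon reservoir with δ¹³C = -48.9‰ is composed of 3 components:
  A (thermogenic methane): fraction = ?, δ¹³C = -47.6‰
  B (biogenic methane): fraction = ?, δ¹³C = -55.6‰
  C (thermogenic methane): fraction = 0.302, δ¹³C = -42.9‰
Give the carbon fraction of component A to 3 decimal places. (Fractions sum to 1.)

Let f_A and f_B be the unknown fractions; fractions sum to 1 so f_A + f_B = 0.698.
Mass balance: Σ fᵢ·δᵢ = δ_bulk ⇒ f_A·(-47.6) + f_B·(-55.6) = -48.9 − (-12.956) = -35.944
Substitute f_B = 0.698 − f_A:
f_A·(-47.6 − -55.6) = -35.944 − 0.698×(-55.6) = 2.865
f_A = 2.865 / 8.0 = 0.3581

0.358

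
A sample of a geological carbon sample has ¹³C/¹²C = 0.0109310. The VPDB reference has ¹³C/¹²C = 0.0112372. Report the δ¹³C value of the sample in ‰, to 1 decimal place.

δ¹³C = (R_sample / R_standard − 1) × 1000
R_sample / R_standard = 0.0109310 / 0.0112372 = 0.972751
δ¹³C = (0.972751 − 1) × 1000 = -27.25‰

-27.2‰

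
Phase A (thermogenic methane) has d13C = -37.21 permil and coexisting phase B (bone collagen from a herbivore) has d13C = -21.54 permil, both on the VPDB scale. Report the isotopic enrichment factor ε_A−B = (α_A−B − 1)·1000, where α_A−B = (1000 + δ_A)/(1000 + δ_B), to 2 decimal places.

α_A−B = (1000 + -37.21) / (1000 + -21.54) = 962.79 / 978.46 = 0.983985
ε_A−B = (0.983985 − 1) × 1000 = -16.015 permil
(The approximation ε ≈ δ_A − δ_B would give -15.67 permil.)

-16.01 permil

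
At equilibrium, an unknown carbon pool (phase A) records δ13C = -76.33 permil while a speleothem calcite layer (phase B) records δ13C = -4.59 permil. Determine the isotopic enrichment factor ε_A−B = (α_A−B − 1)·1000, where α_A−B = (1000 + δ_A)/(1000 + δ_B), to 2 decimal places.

-72.07 permil

α_A−B = (1000 + -76.33) / (1000 + -4.59) = 923.67 / 995.41 = 0.927929
ε_A−B = (0.927929 − 1) × 1000 = -72.071 permil
(The approximation ε ≈ δ_A − δ_B would give -71.74 permil.)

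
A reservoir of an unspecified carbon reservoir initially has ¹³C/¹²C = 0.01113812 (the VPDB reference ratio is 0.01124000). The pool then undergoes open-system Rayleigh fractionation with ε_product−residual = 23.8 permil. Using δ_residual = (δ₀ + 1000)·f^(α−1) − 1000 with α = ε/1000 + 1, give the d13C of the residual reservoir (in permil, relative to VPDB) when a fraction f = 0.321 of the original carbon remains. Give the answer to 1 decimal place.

δ₀ = (0.01113812/0.01124000 − 1)×1000 = (0.990936 − 1)×1000 = -9.064 permil
α − 1 = ε/1000 = 0.0238
f^(α−1) = 0.321^(0.0238) = 0.973318
δ_res = (-9.064 + 1000) × 0.973318 − 1000 = 964.496 − 1000 = -35.50 permil

-35.5 permil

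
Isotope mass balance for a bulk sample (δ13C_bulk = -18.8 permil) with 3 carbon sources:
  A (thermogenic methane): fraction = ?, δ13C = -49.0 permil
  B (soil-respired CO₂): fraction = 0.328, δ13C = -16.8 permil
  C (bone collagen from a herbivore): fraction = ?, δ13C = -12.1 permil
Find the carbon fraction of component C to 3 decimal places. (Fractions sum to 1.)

Let f_C and f_A be the unknown fractions; fractions sum to 1 so f_C + f_A = 0.672.
Mass balance: Σ fᵢ·δᵢ = δ_bulk ⇒ f_C·(-12.1) + f_A·(-49.0) = -18.8 − (-5.510) = -13.290
Substitute f_A = 0.672 − f_C:
f_C·(-12.1 − -49.0) = -13.290 − 0.672×(-49.0) = 19.638
f_C = 19.638 / 36.9 = 0.5322

0.532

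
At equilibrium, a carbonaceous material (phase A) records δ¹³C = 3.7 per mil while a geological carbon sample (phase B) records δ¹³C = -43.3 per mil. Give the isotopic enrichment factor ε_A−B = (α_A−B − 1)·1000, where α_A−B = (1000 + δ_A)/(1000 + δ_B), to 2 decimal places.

49.13 per mil

α_A−B = (1000 + 3.7) / (1000 + -43.3) = 1003.7 / 956.7 = 1.049127
ε_A−B = (1.049127 − 1) × 1000 = 49.127 per mil
(The approximation ε ≈ δ_A − δ_B would give 47.0 per mil.)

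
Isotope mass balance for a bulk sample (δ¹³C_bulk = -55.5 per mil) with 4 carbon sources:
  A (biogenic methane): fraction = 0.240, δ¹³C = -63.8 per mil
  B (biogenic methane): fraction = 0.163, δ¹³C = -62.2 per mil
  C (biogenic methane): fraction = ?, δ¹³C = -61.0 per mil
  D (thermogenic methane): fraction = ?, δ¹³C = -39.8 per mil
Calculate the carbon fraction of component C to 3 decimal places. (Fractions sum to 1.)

Let f_C and f_D be the unknown fractions; fractions sum to 1 so f_C + f_D = 0.597.
Mass balance: Σ fᵢ·δᵢ = δ_bulk ⇒ f_C·(-61.0) + f_D·(-39.8) = -55.5 − (-25.451) = -30.049
Substitute f_D = 0.597 − f_C:
f_C·(-61.0 − -39.8) = -30.049 − 0.597×(-39.8) = -6.289
f_C = -6.289 / -21.2 = 0.2966

0.297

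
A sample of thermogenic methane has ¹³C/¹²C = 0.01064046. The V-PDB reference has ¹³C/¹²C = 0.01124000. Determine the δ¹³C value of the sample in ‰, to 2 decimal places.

-53.34‰

δ¹³C = (R_sample / R_standard − 1) × 1000
R_sample / R_standard = 0.01064046 / 0.01124000 = 0.946660
δ¹³C = (0.946660 − 1) × 1000 = -53.340‰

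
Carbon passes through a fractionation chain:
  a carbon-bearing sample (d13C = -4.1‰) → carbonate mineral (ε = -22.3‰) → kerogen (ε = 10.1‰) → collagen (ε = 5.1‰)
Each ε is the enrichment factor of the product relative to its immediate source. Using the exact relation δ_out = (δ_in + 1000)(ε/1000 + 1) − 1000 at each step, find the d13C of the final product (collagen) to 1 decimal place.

step 1: δ = (-4.10 + 1000)·(-22.3/1000 + 1) − 1000 = -26.31‰
step 2: δ = (-26.31 + 1000)·(10.1/1000 + 1) − 1000 = -16.47‰
step 3: δ = (-16.47 + 1000)·(5.1/1000 + 1) − 1000 = -11.46‰

-11.5‰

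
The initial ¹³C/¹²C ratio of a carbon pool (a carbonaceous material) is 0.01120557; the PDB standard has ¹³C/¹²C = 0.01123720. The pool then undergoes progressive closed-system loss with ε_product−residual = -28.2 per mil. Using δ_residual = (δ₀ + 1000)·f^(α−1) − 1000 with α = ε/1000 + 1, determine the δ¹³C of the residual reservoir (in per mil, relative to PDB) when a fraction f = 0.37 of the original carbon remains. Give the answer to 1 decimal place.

δ₀ = (0.01120557/0.01123720 − 1)×1000 = (0.997185 − 1)×1000 = -2.815 per mil
α − 1 = ε/1000 = -0.0282
f^(α−1) = 0.37^(-0.0282) = 1.028435
δ_res = (-2.815 + 1000) × 1.028435 − 1000 = 1025.540 − 1000 = 25.54 per mil

25.5 per mil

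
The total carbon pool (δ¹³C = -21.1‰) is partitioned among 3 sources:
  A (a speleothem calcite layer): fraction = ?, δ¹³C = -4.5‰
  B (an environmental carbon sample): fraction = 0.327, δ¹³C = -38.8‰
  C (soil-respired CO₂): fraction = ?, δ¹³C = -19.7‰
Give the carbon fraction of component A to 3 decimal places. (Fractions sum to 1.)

Let f_A and f_C be the unknown fractions; fractions sum to 1 so f_A + f_C = 0.673.
Mass balance: Σ fᵢ·δᵢ = δ_bulk ⇒ f_A·(-4.5) + f_C·(-19.7) = -21.1 − (-12.688) = -8.412
Substitute f_C = 0.673 − f_A:
f_A·(-4.5 − -19.7) = -8.412 − 0.673×(-19.7) = 4.846
f_A = 4.846 / 15.2 = 0.3188

0.319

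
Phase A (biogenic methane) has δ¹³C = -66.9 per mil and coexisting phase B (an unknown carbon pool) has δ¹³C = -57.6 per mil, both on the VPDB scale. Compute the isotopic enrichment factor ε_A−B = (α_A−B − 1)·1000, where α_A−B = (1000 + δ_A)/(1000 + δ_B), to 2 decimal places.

-9.87 per mil

α_A−B = (1000 + -66.9) / (1000 + -57.6) = 933.1 / 942.4 = 0.990132
ε_A−B = (0.990132 − 1) × 1000 = -9.868 per mil
(The approximation ε ≈ δ_A − δ_B would give -9.3 per mil.)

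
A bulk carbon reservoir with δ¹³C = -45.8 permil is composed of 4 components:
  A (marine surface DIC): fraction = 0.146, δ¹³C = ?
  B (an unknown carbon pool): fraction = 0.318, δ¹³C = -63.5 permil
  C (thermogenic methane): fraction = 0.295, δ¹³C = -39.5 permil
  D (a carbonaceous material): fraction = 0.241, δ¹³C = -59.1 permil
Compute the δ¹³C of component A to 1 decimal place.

2.0 permil

Isotope mass balance: δ_bulk = Σ fᵢ·δᵢ.
-45.8 = 0.146×δ_A + 0.318×(-63.5) + 0.295×(-39.5) + 0.241×(-59.1)
0.146·δ_A = -45.8 − (-46.089) = 0.289
δ_A = 0.289 / 0.146 = 1.98 permil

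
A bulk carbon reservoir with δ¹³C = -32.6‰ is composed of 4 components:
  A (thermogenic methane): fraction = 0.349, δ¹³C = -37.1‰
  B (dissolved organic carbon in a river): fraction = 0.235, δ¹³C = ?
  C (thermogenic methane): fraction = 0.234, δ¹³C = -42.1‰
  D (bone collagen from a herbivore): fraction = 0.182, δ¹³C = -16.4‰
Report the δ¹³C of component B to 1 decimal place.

-29.0‰

Isotope mass balance: δ_bulk = Σ fᵢ·δᵢ.
-32.6 = 0.349×(-37.1) + 0.235×δ_B + 0.234×(-42.1) + 0.182×(-16.4)
0.235·δ_B = -32.6 − (-25.784) = -6.816
δ_B = -6.816 / 0.235 = -29.00‰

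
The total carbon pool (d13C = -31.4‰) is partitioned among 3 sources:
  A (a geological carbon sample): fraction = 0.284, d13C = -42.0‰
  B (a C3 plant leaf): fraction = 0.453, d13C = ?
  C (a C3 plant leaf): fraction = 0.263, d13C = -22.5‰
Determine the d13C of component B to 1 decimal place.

-29.9‰

Isotope mass balance: δ_bulk = Σ fᵢ·δᵢ.
-31.4 = 0.284×(-42.0) + 0.453×δ_B + 0.263×(-22.5)
0.453·δ_B = -31.4 − (-17.846) = -13.554
δ_B = -13.554 / 0.453 = -29.92‰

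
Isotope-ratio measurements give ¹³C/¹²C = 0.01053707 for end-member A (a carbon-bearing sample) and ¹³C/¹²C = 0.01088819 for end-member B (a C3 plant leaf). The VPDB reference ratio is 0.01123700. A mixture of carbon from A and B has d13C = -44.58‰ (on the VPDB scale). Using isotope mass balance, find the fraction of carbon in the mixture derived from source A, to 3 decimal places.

δ_A = (0.01053707/0.01123700 − 1)×1000 = (0.937712 − 1)×1000 = -62.288‰
δ_B = (0.01088819/0.01123700 − 1)×1000 = (0.968959 − 1)×1000 = -31.041‰
f_A = (δ_mix − δ_B)/(δ_A − δ_B) = (-44.58 − (-31.041))/(-62.288 − (-31.041))
f_A = -13.539 / -31.247 = 0.4333

0.433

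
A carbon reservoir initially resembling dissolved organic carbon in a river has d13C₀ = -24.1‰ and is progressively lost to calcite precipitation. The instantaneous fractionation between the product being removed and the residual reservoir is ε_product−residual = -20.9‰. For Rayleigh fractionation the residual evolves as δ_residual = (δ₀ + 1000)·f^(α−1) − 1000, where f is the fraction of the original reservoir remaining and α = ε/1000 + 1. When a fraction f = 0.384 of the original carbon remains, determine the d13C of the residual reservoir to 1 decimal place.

Rayleigh residual: δ_res = (δ₀ + 1000)·f^(α−1) − 1000
α = ε/1000 + 1 = 0.97910, so α − 1 = -0.02090
f^(α−1) = 0.384^(-0.02090) = 1.020205
δ_res = (-24.1 + 1000) × 1.020205 − 1000 = 995.618 − 1000 = -4.38‰

-4.4‰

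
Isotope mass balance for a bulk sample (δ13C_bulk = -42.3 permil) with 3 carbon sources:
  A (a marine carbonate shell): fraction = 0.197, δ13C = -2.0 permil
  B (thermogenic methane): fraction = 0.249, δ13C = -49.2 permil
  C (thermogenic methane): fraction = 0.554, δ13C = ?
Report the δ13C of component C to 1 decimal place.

Isotope mass balance: δ_bulk = Σ fᵢ·δᵢ.
-42.3 = 0.197×(-2.0) + 0.249×(-49.2) + 0.554×δ_C
0.554·δ_C = -42.3 − (-12.645) = -29.655
δ_C = -29.655 / 0.554 = -53.53 permil

-53.5 permil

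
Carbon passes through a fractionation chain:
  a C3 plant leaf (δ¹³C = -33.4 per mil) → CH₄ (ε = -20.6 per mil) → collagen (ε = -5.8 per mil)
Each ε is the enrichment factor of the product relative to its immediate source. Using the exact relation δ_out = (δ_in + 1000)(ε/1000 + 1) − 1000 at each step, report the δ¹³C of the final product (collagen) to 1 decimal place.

-58.8 per mil

step 1: δ = (-33.40 + 1000)·(-20.6/1000 + 1) − 1000 = -53.31 per mil
step 2: δ = (-53.31 + 1000)·(-5.8/1000 + 1) − 1000 = -58.80 per mil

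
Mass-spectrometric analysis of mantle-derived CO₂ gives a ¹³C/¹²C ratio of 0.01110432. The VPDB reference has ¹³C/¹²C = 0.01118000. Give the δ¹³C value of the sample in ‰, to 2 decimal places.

-6.77‰

δ¹³C = (R_sample / R_standard − 1) × 1000
R_sample / R_standard = 0.01110432 / 0.01118000 = 0.993231
δ¹³C = (0.993231 − 1) × 1000 = -6.769‰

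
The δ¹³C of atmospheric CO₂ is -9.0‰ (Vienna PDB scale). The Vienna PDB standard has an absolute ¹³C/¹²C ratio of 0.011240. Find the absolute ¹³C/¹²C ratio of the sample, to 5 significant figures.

R_sample = R_standard × (δ¹³C/1000 + 1)
R_sample = 0.011240 × (-9.0/1000 + 1) = 0.011240 × 0.991000
R_sample = 0.0111388

0.011139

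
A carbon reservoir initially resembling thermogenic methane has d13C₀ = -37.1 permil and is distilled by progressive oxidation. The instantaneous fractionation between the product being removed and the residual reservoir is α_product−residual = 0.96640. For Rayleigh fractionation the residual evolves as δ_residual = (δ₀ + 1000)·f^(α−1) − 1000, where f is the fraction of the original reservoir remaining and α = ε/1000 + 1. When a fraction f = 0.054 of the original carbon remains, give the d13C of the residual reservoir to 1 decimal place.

62.1 permil

Rayleigh residual: δ_res = (δ₀ + 1000)·f^(α−1) − 1000
α − 1 = -0.03360
f^(α−1) = 0.054^(-0.03360) = 1.103041
δ_res = (-37.1 + 1000) × 1.103041 − 1000 = 1062.118 − 1000 = 62.12 permil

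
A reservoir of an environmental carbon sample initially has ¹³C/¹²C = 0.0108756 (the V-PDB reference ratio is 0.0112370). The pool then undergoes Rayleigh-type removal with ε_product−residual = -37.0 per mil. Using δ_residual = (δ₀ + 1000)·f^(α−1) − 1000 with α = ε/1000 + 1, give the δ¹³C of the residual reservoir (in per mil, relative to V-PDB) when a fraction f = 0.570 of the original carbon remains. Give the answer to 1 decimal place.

-11.8 per mil

δ₀ = (0.0108756/0.0112370 − 1)×1000 = (0.967838 − 1)×1000 = -32.162 per mil
α − 1 = ε/1000 = -0.0370
f^(α−1) = 0.570^(-0.0370) = 1.021016
δ_res = (-32.162 + 1000) × 1.021016 − 1000 = 988.179 − 1000 = -11.82 per mil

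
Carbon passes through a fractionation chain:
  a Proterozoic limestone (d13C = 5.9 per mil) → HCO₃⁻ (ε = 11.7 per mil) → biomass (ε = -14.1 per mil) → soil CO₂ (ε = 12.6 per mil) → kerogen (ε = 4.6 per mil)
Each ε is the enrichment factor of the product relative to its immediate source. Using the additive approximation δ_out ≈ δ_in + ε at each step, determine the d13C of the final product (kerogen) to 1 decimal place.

20.7 per mil

step 1: δ ≈ 5.9 + (11.7) = 17.6 per mil
step 2: δ ≈ 17.6 + (-14.1) = 3.5 per mil
step 3: δ ≈ 3.5 + (12.6) = 16.1 per mil
step 4: δ ≈ 16.1 + (4.6) = 20.7 per mil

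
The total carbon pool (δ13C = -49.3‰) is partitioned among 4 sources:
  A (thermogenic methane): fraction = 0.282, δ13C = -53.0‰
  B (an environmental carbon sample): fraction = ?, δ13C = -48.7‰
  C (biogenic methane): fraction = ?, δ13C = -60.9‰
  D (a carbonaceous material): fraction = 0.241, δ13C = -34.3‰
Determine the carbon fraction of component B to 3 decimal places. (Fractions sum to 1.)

Let f_B and f_C be the unknown fractions; fractions sum to 1 so f_B + f_C = 0.477.
Mass balance: Σ fᵢ·δᵢ = δ_bulk ⇒ f_B·(-48.7) + f_C·(-60.9) = -49.3 − (-23.212) = -26.088
Substitute f_C = 0.477 − f_B:
f_B·(-48.7 − -60.9) = -26.088 − 0.477×(-60.9) = 2.962
f_B = 2.962 / 12.2 = 0.2428

0.243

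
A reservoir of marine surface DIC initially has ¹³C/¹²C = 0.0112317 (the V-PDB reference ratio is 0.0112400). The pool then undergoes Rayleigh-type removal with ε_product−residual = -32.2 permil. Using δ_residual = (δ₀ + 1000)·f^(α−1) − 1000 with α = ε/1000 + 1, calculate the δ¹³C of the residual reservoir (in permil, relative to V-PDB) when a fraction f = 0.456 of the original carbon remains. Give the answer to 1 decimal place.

24.9 permil

δ₀ = (0.0112317/0.0112400 − 1)×1000 = (0.999262 − 1)×1000 = -0.738 permil
α − 1 = ε/1000 = -0.0322
f^(α−1) = 0.456^(-0.0322) = 1.025608
δ_res = (-0.738 + 1000) × 1.025608 − 1000 = 1024.850 − 1000 = 24.85 permil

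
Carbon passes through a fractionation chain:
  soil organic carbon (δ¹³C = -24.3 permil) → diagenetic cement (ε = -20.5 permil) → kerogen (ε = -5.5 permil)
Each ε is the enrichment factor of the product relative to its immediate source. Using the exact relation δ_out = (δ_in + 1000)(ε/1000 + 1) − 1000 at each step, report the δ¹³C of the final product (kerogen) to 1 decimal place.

-49.6 permil

step 1: δ = (-24.30 + 1000)·(-20.5/1000 + 1) − 1000 = -44.30 permil
step 2: δ = (-44.30 + 1000)·(-5.5/1000 + 1) − 1000 = -49.56 permil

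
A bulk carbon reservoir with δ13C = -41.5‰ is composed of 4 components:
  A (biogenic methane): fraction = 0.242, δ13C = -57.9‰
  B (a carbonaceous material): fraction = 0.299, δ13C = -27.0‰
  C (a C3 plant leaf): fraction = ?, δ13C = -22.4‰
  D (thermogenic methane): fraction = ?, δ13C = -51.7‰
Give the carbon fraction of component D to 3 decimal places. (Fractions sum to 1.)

0.312

Let f_D and f_C be the unknown fractions; fractions sum to 1 so f_D + f_C = 0.459.
Mass balance: Σ fᵢ·δᵢ = δ_bulk ⇒ f_D·(-51.7) + f_C·(-22.4) = -41.5 − (-22.085) = -19.415
Substitute f_C = 0.459 − f_D:
f_D·(-51.7 − -22.4) = -19.415 − 0.459×(-22.4) = -9.134
f_D = -9.134 / -29.3 = 0.3117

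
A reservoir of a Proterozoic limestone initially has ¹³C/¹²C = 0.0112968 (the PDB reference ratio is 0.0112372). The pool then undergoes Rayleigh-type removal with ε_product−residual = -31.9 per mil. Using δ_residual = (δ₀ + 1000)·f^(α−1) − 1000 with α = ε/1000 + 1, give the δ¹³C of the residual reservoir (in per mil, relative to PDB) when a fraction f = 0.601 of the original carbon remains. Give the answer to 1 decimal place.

21.8 per mil

δ₀ = (0.0112968/0.0112372 − 1)×1000 = (1.005304 − 1)×1000 = 5.304 per mil
α − 1 = ε/1000 = -0.0319
f^(α−1) = 0.601^(-0.0319) = 1.016375
δ_res = (5.304 + 1000) × 1.016375 − 1000 = 1021.765 − 1000 = 21.77 per mil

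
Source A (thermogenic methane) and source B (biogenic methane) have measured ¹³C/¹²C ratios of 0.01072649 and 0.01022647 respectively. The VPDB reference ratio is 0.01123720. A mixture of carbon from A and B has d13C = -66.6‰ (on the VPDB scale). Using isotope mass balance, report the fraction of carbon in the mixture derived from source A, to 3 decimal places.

0.525

δ_A = (0.01072649/0.01123720 − 1)×1000 = (0.954552 − 1)×1000 = -45.448‰
δ_B = (0.01022647/0.01123720 − 1)×1000 = (0.910055 − 1)×1000 = -89.945‰
f_A = (δ_mix − δ_B)/(δ_A − δ_B) = (-66.6 − (-89.945))/(-45.448 − (-89.945))
f_A = 23.345 / 44.497 = 0.5246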